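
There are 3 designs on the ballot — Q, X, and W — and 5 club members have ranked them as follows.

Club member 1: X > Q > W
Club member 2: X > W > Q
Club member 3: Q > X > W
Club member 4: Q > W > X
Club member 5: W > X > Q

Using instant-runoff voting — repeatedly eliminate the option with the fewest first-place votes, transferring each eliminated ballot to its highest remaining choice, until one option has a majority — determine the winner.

X

Round 1: Q 2, X 2, W 1. W has the fewest and is eliminated.
Round 2: X 3, Q 2. X has a majority.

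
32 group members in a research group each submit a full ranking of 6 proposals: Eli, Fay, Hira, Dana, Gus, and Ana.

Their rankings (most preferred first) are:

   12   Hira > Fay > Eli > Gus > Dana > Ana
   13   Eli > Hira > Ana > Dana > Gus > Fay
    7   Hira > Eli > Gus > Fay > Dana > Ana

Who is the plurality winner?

First-place vote totals:
  Eli: 13
  Fay: 0
  Hira: 19
  Dana: 0
  Gus: 0
  Ana: 0
Hira has the most first-place votes.

Hira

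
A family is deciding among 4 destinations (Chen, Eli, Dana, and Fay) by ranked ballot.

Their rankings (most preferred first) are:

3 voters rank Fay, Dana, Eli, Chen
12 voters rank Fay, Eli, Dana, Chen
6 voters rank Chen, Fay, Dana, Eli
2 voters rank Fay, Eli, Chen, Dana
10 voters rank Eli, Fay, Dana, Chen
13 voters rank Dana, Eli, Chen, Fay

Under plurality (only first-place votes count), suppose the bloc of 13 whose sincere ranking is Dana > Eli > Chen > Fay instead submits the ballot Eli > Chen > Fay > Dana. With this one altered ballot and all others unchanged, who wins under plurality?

First-place totals with the altered ballot: Chen 6, Eli 23, Dana 0, Fay 17.
The switch changes the winner from Fay to Eli.

Eli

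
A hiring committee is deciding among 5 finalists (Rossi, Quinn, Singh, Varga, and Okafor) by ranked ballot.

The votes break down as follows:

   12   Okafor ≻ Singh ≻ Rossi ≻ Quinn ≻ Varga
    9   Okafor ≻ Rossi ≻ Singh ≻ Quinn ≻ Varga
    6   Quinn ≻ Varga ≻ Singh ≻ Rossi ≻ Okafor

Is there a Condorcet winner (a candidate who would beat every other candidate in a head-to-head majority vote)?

Head-to-head results (27 voters total):
Rossi vs Quinn: Rossi wins 21–6.
Rossi vs Singh: Singh wins 18–9.
Rossi vs Varga: Rossi wins 21–6.
Rossi vs Okafor: Okafor wins 21–6.
Quinn vs Singh: Singh wins 21–6.
Quinn vs Varga: Quinn wins 27–0.
Quinn vs Okafor: Okafor wins 21–6.
Singh vs Varga: Singh wins 21–6.
Singh vs Okafor: Okafor wins 21–6.
Varga vs Okafor: Okafor wins 21–6.
Okafor beats each rival — Rossi (21–6), Quinn (21–6), Singh (21–6), Varga (21–6) — so Okafor is the Condorcet winner.

Yes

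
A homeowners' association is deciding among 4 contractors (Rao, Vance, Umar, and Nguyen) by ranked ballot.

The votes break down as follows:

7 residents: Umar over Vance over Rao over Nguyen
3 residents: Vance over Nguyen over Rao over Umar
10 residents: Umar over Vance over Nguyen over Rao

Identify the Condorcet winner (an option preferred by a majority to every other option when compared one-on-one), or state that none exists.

Umar

Head-to-head results (20 voters total):
Rao vs Vance: Vance wins 20–0.
Rao vs Umar: Umar wins 17–3.
Rao vs Nguyen: Nguyen wins 13–7.
Vance vs Umar: Umar wins 17–3.
Vance vs Nguyen: Vance wins 20–0.
Umar vs Nguyen: Umar wins 17–3.
Umar beats each rival — Rao (17–3), Vance (17–3), Nguyen (17–3) — so Umar is the Condorcet winner.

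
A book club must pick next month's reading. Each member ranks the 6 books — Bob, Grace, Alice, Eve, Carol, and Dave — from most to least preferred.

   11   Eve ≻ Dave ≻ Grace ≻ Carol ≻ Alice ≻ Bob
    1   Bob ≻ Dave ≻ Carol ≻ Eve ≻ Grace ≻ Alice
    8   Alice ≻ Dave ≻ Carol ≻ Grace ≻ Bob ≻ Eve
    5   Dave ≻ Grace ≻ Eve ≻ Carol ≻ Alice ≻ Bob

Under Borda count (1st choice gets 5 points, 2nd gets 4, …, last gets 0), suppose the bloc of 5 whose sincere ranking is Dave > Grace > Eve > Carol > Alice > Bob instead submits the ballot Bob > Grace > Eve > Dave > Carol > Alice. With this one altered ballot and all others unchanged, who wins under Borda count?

Dave

Borda totals with the altered ballot: Bob 38, Grace 70, Alice 51, Eve 72, Carol 54, Dave 90.
The winner is unchanged: still Dave.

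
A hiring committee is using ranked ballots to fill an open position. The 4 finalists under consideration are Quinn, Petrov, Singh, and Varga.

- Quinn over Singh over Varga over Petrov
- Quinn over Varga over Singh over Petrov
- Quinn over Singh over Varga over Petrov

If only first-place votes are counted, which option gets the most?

First-place vote totals:
  Quinn: 3
  Petrov: 0
  Singh: 0
  Varga: 0
Quinn has the most first-place votes.

Quinn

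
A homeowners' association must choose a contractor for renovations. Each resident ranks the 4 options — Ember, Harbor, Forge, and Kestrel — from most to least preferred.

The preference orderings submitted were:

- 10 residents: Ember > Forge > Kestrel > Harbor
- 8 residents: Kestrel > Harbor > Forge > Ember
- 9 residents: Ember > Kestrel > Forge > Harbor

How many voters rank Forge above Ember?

8

Ballots ranking Forge above Ember: 8.
Ballots ranking Ember above Forge: 10+9 = 19.
So 8 of 27 voters prefer Forge to Ember.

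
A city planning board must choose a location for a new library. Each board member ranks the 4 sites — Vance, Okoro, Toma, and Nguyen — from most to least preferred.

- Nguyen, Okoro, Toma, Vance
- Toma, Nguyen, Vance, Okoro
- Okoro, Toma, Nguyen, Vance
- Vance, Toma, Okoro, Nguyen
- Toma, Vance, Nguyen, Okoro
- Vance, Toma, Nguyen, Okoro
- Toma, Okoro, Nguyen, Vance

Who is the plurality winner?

First-place vote totals:
  Vance: 2
  Okoro: 1
  Toma: 3
  Nguyen: 1
Toma has the most first-place votes.

Toma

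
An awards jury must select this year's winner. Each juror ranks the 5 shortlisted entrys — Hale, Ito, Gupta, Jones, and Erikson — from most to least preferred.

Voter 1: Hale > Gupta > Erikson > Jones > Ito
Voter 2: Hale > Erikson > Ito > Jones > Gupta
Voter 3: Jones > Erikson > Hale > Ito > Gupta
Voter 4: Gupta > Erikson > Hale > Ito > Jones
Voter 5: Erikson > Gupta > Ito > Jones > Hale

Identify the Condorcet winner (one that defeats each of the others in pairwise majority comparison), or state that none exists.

Head-to-head results (5 voters total):
Hale vs Ito: Hale wins 4–1.
Hale vs Gupta: Hale wins 3–2.
Hale vs Jones: Hale wins 3–2.
Hale vs Erikson: Erikson wins 3–2.
Ito vs Gupta: Gupta wins 3–2.
Ito vs Jones: Ito wins 3–2.
Ito vs Erikson: Erikson wins 5–0.
Gupta vs Jones: Gupta wins 3–2.
Gupta vs Erikson: Erikson wins 3–2.
Jones vs Erikson: Erikson wins 4–1.
Erikson beats each rival — Hale (3–2), Ito (5–0), Gupta (3–2), Jones (4–1) — so Erikson is the Condorcet winner.

Erikson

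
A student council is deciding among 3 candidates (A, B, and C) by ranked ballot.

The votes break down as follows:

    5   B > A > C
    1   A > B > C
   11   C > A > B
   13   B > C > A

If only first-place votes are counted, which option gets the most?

B

First-place vote totals:
  A: 1
  B: 18
  C: 11
B has the most first-place votes.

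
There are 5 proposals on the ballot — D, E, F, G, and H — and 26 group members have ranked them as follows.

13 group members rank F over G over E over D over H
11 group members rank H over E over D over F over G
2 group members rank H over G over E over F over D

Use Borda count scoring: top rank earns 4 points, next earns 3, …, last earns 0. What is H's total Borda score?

52

Borda scores:
  D: 13·1 + 11·2 + 2·0 = 35
  E: 13·2 + 11·3 + 2·2 = 63
  F: 13·4 + 11·1 + 2·1 = 65
  G: 13·3 + 11·0 + 2·3 = 45
  H: 13·0 + 11·4 + 2·4 = 52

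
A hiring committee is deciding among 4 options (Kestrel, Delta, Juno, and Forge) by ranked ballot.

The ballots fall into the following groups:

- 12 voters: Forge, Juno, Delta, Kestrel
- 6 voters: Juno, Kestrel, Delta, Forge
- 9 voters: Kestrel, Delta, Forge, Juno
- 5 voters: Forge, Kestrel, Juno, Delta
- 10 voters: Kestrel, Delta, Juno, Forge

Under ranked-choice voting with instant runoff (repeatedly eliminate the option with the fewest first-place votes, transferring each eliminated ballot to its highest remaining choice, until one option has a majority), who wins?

Kestrel

Round 1: Kestrel 19, Forge 17, Juno 6, Delta 0. Delta has the fewest and is eliminated.
Round 2: Kestrel 19, Forge 17, Juno 6. Juno has the fewest and is eliminated.
Round 3: Kestrel 25, Forge 17. Kestrel has a majority.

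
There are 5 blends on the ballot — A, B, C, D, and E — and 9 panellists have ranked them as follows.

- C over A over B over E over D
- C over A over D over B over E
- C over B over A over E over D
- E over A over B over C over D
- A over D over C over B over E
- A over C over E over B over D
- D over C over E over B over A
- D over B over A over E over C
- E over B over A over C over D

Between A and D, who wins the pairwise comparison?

A

Ballots ranking A above D: 7.
Ballots ranking D above A: 2.
A wins the head-to-head, 7–2.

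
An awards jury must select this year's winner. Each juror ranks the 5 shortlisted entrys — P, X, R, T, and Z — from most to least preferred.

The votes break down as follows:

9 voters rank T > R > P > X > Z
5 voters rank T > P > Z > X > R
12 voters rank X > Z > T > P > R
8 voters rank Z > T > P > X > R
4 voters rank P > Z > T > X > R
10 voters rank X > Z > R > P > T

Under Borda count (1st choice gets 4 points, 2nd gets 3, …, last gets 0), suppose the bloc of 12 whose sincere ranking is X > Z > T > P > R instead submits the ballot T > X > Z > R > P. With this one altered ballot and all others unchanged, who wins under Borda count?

Borda totals with the altered ballot: P 75, X 102, R 59, T 136, Z 108.
The switch changes the winner from Z to T.

T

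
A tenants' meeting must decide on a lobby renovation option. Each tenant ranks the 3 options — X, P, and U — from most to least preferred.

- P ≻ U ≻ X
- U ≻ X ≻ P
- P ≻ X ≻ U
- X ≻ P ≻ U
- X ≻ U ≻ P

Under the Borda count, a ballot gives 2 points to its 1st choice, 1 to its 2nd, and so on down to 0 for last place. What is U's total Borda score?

4

Borda scores:
  X: 0 + 1 + 1 + 2 + 2 = 6
  P: 2 + 0 + 2 + 1 + 0 = 5
  U: 1 + 2 + 0 + 0 + 1 = 4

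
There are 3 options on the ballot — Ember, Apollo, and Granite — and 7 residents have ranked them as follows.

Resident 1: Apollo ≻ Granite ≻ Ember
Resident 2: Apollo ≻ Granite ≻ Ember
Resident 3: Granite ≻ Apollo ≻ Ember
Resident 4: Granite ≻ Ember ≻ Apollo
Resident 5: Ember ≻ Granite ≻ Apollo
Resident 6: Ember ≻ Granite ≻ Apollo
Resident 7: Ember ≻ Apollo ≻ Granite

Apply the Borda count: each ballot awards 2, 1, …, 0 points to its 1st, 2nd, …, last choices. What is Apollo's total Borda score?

6

Borda scores:
  Ember: 0 + 0 + 0 + 1 + 2 + 2 + 2 = 7
  Apollo: 2 + 2 + 1 + 0 + 0 + 0 + 1 = 6
  Granite: 1 + 1 + 2 + 2 + 1 + 1 + 0 = 8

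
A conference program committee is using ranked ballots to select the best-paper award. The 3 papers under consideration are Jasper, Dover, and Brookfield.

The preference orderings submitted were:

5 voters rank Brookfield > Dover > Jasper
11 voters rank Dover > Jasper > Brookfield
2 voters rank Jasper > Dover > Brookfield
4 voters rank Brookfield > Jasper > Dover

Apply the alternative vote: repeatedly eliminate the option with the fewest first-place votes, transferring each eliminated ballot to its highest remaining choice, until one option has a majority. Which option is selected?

Round 1: Dover 11, Brookfield 9, Jasper 2. Jasper has the fewest and is eliminated.
Round 2: Dover 13, Brookfield 9. Dover has a majority.

Dover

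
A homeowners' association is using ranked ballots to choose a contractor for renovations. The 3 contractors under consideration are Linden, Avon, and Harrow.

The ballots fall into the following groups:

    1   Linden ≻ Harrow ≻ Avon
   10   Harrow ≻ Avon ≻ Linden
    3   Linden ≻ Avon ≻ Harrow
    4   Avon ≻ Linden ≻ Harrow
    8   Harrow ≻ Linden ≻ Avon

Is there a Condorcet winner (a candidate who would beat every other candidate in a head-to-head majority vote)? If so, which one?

Head-to-head results (26 voters total):
Linden vs Avon: Avon wins 14–12.
Linden vs Harrow: Harrow wins 18–8.
Avon vs Harrow: Harrow wins 19–7.
Harrow beats each rival — Linden (18–8), Avon (19–7) — so Harrow is the Condorcet winner.

Harrow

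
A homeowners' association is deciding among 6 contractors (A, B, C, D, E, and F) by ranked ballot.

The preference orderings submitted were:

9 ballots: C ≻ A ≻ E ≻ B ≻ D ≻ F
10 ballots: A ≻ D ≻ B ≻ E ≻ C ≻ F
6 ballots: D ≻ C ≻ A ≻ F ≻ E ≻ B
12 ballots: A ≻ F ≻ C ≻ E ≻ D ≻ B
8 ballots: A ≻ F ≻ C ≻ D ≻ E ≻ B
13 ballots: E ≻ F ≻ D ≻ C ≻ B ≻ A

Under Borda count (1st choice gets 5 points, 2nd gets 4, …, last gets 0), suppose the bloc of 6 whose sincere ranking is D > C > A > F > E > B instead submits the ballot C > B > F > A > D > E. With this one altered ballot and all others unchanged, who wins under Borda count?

Borda totals with the altered ballot: A 198, B 85, C 171, D 122, E 144, F 150.
The winner is unchanged: still A.

A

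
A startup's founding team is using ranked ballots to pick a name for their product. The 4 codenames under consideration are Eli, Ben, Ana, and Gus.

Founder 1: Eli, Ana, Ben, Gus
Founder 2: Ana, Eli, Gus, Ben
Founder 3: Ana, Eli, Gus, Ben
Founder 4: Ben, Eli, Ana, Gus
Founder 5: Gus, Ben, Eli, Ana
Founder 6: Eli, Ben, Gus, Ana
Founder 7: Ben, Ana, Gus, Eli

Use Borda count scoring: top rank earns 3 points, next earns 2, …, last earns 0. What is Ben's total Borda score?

11

Borda scores:
  Eli: 3 + 2 + 2 + 2 + 1 + 3 + 0 = 13
  Ben: 1 + 0 + 0 + 3 + 2 + 2 + 3 = 11
  Ana: 2 + 3 + 3 + 1 + 0 + 0 + 2 = 11
  Gus: 0 + 1 + 1 + 0 + 3 + 1 + 1 = 7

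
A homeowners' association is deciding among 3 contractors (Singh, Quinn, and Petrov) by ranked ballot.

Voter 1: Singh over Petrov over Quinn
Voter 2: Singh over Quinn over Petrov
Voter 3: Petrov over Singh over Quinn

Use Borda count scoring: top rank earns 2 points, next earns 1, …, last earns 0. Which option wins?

Singh

Borda scores:
  Singh: 2 + 2 + 1 = 5
  Quinn: 0 + 1 + 0 = 1
  Petrov: 1 + 0 + 2 = 3
Singh has the highest total.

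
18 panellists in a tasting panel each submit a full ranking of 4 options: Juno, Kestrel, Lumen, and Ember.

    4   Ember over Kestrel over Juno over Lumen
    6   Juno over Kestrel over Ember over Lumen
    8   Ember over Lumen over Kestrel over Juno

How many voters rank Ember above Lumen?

Ballots ranking Ember above Lumen: 4+6+8 = 18.
Ballots ranking Lumen above Ember: 0.
So 18 of 18 voters prefer Ember to Lumen.

18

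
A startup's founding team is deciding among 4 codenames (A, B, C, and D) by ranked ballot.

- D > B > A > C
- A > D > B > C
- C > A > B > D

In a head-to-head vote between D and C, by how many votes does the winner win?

Ballots ranking D above C: 2.
Ballots ranking C above D: 1.
D wins 2–1, a margin of 1.

1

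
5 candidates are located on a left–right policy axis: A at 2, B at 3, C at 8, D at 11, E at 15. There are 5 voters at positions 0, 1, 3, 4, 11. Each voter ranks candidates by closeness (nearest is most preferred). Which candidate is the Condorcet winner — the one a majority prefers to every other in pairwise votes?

With single-peaked preferences on a line, the Condorcet winner is the candidate closest to the median voter.
The median voter (position 3) is closest to B at 3.
Check: B vs E — voters closer to B: 4 of 5.

B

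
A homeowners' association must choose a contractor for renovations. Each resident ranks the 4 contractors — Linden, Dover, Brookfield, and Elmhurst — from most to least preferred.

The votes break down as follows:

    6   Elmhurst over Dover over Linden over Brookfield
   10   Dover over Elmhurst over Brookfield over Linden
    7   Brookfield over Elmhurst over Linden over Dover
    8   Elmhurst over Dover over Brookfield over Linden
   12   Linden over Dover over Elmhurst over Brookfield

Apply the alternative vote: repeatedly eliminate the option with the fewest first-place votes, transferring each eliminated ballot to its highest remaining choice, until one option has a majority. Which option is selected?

Elmhurst

Round 1: Elmhurst 14, Linden 12, Dover 10, Brookfield 7. Brookfield has the fewest and is eliminated.
Round 2: Elmhurst 21, Linden 12, Dover 10. Dover has the fewest and is eliminated.
Round 3: Elmhurst 31, Linden 12. Elmhurst has a majority.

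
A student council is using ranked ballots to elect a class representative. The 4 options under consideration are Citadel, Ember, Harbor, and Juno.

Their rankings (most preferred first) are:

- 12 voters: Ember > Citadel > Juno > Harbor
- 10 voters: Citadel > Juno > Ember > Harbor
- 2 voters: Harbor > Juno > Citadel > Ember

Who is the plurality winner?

First-place vote totals:
  Citadel: 10
  Ember: 12
  Harbor: 2
  Juno: 0
Ember has the most first-place votes.

Ember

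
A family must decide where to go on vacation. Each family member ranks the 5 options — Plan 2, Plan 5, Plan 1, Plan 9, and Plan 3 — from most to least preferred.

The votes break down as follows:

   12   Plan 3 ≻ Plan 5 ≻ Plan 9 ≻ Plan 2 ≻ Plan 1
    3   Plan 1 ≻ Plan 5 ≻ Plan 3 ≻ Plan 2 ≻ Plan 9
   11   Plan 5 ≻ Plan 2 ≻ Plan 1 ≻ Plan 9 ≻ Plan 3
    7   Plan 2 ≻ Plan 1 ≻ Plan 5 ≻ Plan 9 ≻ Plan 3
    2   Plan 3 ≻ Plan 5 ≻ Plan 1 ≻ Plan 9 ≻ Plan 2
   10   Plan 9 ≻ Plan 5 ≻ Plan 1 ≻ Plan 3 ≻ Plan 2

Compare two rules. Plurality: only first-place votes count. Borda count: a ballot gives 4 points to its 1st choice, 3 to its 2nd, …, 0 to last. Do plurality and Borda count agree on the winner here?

Plurality first-place counts: Plan 2 7, Plan 5 11, Plan 1 3, Plan 9 10, Plan 3 14 → Plan 3.
Borda totals: Plan 2 76, Plan 5 139, Plan 1 79, Plan 9 84, Plan 3 72 → Plan 5.
The two rules disagree: plurality picks Plan 3, Borda picks Plan 5.

No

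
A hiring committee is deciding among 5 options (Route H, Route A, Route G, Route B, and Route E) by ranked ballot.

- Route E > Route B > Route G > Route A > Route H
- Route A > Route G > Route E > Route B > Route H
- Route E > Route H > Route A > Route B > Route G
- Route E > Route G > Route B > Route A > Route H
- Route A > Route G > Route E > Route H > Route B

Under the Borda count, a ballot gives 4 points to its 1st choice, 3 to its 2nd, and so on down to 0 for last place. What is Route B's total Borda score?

7

Borda scores:
  Route H: 0 + 0 + 3 + 0 + 1 = 4
  Route A: 1 + 4 + 2 + 1 + 4 = 12
  Route G: 2 + 3 + 0 + 3 + 3 = 11
  Route B: 3 + 1 + 1 + 2 + 0 = 7
  Route E: 4 + 2 + 4 + 4 + 2 = 16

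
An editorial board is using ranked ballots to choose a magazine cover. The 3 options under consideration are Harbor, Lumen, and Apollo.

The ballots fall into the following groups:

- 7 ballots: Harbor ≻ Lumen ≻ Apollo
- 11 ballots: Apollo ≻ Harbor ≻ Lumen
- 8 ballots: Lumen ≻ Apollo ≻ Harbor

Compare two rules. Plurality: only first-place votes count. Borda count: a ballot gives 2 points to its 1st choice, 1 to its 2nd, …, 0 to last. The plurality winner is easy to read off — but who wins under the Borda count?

Apollo

Plurality first-place counts: Harbor 7, Lumen 8, Apollo 11 → Apollo.
Borda totals: Harbor 25, Lumen 23, Apollo 30 → Apollo.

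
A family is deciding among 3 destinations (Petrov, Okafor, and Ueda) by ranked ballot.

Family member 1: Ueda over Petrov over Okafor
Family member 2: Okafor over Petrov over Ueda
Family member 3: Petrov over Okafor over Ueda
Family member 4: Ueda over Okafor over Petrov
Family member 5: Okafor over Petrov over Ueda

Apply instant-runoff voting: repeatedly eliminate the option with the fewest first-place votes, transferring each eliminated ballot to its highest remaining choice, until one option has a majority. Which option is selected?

Okafor

Round 1: Okafor 2, Ueda 2, Petrov 1. Petrov has the fewest and is eliminated.
Round 2: Okafor 3, Ueda 2. Okafor has a majority.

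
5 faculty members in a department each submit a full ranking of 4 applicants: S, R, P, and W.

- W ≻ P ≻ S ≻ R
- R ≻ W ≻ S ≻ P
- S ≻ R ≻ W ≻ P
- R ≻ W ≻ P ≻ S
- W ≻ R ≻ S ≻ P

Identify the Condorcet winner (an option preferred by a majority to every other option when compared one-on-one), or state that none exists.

R

Head-to-head results (5 voters total):
S vs R: R wins 3–2.
S vs P: S wins 3–2.
S vs W: W wins 4–1.
R vs P: R wins 4–1.
R vs W: R wins 3–2.
P vs W: W wins 5–0.
R beats each rival — S (3–2), P (4–1), W (3–2) — so R is the Condorcet winner.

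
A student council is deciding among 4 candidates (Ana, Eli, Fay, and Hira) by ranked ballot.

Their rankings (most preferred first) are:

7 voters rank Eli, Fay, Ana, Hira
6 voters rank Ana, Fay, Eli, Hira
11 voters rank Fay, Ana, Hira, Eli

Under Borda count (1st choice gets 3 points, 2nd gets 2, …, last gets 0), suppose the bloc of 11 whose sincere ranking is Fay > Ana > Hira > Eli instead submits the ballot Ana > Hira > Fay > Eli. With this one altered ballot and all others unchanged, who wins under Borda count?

Ana

Borda totals with the altered ballot: Ana 58, Eli 27, Fay 37, Hira 22.
The switch changes the winner from Fay to Ana.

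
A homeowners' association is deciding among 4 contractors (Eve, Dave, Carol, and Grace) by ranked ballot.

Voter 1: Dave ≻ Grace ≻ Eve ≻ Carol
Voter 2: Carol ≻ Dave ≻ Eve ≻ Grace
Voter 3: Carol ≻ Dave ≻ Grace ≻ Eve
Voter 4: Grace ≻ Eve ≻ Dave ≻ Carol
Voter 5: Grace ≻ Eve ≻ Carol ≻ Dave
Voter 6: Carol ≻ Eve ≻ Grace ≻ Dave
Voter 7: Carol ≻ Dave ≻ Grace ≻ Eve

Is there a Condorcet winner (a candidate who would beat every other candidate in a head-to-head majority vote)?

Yes

Head-to-head results (7 voters total):
Eve vs Dave: Dave wins 4–3.
Eve vs Carol: Carol wins 4–3.
Eve vs Grace: Grace wins 5–2.
Dave vs Carol: Carol wins 5–2.
Dave vs Grace: Dave wins 4–3.
Carol vs Grace: Carol wins 4–3.
Carol beats each rival — Eve (4–3), Dave (5–2), Grace (4–3) — so Carol is the Condorcet winner.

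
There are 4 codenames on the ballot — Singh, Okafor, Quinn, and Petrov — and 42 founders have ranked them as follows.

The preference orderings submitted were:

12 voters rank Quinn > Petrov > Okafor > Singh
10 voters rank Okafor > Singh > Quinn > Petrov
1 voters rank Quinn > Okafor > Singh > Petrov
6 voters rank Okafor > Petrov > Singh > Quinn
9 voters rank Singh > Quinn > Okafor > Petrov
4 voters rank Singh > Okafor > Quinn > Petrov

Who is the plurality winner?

Okafor

First-place vote totals:
  Singh: 13
  Okafor: 16
  Quinn: 13
  Petrov: 0
Okafor has the most first-place votes.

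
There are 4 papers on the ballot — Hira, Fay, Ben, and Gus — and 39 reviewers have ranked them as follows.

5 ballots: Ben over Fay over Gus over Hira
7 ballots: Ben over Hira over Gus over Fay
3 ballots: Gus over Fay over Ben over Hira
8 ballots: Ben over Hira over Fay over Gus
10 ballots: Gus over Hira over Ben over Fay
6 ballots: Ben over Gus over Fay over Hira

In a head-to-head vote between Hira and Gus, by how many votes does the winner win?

Ballots ranking Hira above Gus: 7+8 = 15.
Ballots ranking Gus above Hira: 5+3+10+6 = 24.
Gus wins 24–15, a margin of 9.

9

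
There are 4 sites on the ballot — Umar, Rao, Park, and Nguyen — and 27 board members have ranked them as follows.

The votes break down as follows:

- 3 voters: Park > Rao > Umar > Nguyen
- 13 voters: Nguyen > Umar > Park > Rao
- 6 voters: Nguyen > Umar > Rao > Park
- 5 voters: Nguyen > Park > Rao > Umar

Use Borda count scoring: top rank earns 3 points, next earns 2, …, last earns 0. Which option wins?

Borda scores:
  Umar: 3·1 + 13·2 + 6·2 + 5·0 = 41
  Rao: 3·2 + 13·0 + 6·1 + 5·1 = 17
  Park: 3·3 + 13·1 + 6·0 + 5·2 = 32
  Nguyen: 3·0 + 13·3 + 6·3 + 5·3 = 72
Nguyen has the highest total.

Nguyen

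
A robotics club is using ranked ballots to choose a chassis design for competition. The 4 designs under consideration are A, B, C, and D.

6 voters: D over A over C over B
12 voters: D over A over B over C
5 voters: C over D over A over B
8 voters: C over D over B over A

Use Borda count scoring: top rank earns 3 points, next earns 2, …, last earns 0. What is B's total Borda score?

Borda scores:
  A: 6·2 + 12·2 + 5·1 + 8·0 = 41
  B: 6·0 + 12·1 + 5·0 + 8·1 = 20
  C: 6·1 + 12·0 + 5·3 + 8·3 = 45
  D: 6·3 + 12·3 + 5·2 + 8·2 = 80

20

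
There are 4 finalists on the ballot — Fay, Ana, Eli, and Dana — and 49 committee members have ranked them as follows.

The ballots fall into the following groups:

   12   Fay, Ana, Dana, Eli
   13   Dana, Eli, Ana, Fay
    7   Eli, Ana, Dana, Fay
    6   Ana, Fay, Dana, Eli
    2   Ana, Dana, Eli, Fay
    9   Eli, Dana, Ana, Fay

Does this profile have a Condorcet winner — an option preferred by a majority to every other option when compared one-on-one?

Head-to-head results (49 voters total):
Fay vs Ana: Ana wins 37–12.
Fay vs Eli: Eli wins 31–18.
Fay vs Dana: Dana wins 31–18.
Ana vs Eli: Eli wins 29–20.
Ana vs Dana: Ana wins 27–22.
Eli vs Dana: Dana wins 33–16.
No candidate beats all others: Ana beats Dana beats Eli beats Ana, a majority cycle.

No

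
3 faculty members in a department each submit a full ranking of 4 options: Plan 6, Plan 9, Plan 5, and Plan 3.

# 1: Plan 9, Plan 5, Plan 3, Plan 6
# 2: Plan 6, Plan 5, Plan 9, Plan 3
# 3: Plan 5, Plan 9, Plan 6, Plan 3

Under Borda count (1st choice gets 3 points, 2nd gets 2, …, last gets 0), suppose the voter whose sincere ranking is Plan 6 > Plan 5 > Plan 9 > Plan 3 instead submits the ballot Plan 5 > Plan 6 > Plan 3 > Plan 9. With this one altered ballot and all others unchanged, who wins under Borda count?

Borda totals with the altered ballot: Plan 6 3, Plan 9 5, Plan 5 8, Plan 3 2.
The winner is unchanged: still Plan 5.

Plan 5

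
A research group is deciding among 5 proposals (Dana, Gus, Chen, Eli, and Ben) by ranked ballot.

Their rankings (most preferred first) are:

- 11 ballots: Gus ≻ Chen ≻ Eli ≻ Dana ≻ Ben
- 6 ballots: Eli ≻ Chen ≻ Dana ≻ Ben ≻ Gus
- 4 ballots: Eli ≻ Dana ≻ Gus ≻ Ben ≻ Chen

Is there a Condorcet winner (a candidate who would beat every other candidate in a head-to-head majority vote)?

Head-to-head results (21 voters total):
Dana vs Gus: Gus wins 11–10.
Dana vs Chen: Chen wins 17–4.
Dana vs Eli: Eli wins 21–0.
Dana vs Ben: Dana wins 21–0.
Gus vs Chen: Gus wins 15–6.
Gus vs Eli: Gus wins 11–10.
Gus vs Ben: Gus wins 15–6.
Chen vs Eli: Chen wins 11–10.
Chen vs Ben: Chen wins 17–4.
Eli vs Ben: Eli wins 21–0.
Gus beats each rival — Dana (11–10), Chen (15–6), Eli (11–10), Ben (15–6) — so Gus is the Condorcet winner.

Yes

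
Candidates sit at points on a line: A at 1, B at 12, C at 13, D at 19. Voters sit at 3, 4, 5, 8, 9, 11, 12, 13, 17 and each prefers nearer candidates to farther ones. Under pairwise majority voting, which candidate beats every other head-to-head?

B

With single-peaked preferences on a line, the Condorcet winner is the candidate closest to the median voter.
The median voter (position 9) is closest to B at 12.
Check: B vs C — voters closer to B: 7 of 9.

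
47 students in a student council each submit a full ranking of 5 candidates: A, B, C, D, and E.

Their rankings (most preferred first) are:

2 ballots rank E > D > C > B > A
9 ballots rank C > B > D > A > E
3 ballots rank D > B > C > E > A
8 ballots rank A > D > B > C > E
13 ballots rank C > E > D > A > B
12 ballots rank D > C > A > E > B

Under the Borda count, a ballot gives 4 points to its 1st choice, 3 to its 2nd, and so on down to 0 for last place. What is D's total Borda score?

Borda scores:
  A: 2·0 + 9·1 + 3·0 + 8·4 + 13·1 + 12·2 = 78
  B: 2·1 + 9·3 + 3·3 + 8·2 + 13·0 + 12·0 = 54
  C: 2·2 + 9·4 + 3·2 + 8·1 + 13·4 + 12·3 = 142
  D: 2·3 + 9·2 + 3·4 + 8·3 + 13·2 + 12·4 = 134
  E: 2·4 + 9·0 + 3·1 + 8·0 + 13·3 + 12·1 = 62

134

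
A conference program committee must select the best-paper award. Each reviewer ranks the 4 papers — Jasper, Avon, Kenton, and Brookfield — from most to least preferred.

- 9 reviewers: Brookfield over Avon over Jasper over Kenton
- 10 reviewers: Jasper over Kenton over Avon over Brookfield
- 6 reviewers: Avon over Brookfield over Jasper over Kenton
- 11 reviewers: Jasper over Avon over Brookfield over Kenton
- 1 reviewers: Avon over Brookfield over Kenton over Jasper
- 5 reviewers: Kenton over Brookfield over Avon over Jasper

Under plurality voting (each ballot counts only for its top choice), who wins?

Jasper

First-place vote totals:
  Jasper: 21
  Avon: 7
  Kenton: 5
  Brookfield: 9
Jasper has the most first-place votes.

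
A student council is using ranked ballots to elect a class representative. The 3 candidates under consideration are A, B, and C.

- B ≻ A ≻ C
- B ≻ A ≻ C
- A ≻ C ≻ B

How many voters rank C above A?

Ballots ranking C above A: 0.
Ballots ranking A above C: 3.
So 0 of 3 voters prefer C to A.

0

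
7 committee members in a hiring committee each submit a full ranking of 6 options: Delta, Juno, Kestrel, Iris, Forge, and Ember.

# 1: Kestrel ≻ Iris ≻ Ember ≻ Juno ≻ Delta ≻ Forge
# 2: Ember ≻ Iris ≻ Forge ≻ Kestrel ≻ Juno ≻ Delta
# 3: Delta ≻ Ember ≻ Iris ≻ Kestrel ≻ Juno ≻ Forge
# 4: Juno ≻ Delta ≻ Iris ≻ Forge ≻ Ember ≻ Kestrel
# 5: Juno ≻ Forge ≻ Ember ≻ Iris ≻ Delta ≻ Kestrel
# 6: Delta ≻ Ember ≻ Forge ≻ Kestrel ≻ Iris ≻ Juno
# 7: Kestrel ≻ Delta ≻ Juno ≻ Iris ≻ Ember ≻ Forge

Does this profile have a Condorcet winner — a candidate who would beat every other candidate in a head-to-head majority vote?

No

Head-to-head results (7 voters total):
Delta vs Juno: Juno wins 4–3.
Delta vs Kestrel: Delta wins 4–3.
Delta vs Iris: Delta wins 4–3.
Delta vs Forge: Delta wins 5–2.
Delta vs Ember: Delta wins 4–3.
Juno vs Kestrel: Kestrel wins 5–2.
Juno vs Iris: Iris wins 4–3.
Juno vs Forge: Juno wins 5–2.
Juno vs Ember: Ember wins 4–3.
Kestrel vs Iris: Iris wins 4–3.
Kestrel vs Forge: Forge wins 4–3.
Kestrel vs Ember: Ember wins 5–2.
Iris vs Forge: Iris wins 5–2.
Iris vs Ember: Ember wins 4–3.
Forge vs Ember: Ember wins 5–2.
No candidate beats all others: Delta beats Kestrel beats Juno beats Delta, a majority cycle.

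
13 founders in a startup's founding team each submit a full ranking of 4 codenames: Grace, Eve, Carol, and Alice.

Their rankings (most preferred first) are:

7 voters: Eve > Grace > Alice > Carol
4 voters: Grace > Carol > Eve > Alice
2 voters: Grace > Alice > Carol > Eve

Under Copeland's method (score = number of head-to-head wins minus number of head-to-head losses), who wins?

Pairwise results:
  Grace vs Eve: Eve wins 7–6.
  Grace vs Carol: Grace wins 13–0.
  Grace vs Alice: Grace wins 13–0.
  Eve vs Carol: Eve wins 7–6.
  Eve vs Alice: Eve wins 11–2.
  Carol vs Alice: Alice wins 9–4.
Copeland scores (wins − losses):
  Grace: 2 − 1 = 1
  Eve: 3 − 0 = 3
  Carol: 0 − 3 = -3
  Alice: 1 − 2 = -1
Eve has the best Copeland score.

Eve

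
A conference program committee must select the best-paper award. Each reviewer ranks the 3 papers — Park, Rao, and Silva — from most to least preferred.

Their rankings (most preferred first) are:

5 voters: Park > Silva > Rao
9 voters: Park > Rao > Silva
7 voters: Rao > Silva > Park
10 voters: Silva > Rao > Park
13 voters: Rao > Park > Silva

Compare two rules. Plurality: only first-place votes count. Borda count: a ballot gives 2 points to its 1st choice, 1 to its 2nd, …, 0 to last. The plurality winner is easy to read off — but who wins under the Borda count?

Rao

Plurality first-place counts: Park 14, Rao 20, Silva 10 → Rao.
Borda totals: Park 41, Rao 59, Silva 32 → Rao.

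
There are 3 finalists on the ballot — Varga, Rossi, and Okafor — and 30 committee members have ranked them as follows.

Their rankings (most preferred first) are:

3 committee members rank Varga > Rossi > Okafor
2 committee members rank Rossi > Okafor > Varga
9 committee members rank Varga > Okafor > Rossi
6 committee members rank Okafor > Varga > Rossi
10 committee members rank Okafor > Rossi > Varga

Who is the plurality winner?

Okafor

First-place vote totals:
  Varga: 12
  Rossi: 2
  Okafor: 16
Okafor has the most first-place votes.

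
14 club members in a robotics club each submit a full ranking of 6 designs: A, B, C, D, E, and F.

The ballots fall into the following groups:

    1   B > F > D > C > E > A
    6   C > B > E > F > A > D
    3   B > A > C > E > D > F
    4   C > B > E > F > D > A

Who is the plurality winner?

First-place vote totals:
  A: 0
  B: 4
  C: 10
  D: 0
  E: 0
  F: 0
C has the most first-place votes.

C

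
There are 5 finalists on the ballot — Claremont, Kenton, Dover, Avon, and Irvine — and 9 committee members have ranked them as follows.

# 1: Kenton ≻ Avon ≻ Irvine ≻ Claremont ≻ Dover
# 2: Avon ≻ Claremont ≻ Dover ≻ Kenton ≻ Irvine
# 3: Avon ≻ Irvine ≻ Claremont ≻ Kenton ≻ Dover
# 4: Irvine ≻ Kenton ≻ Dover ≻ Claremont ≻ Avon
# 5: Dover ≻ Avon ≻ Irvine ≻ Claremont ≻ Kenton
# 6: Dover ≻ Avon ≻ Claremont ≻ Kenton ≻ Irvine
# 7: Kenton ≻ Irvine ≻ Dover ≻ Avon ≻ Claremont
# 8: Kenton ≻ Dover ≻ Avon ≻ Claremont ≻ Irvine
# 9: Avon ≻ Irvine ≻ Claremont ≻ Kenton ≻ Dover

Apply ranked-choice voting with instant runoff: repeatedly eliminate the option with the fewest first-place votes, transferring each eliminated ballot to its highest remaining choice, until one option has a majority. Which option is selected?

Round 1: Kenton 3, Avon 3, Dover 2, Irvine 1, Claremont 0. Claremont has the fewest and is eliminated.
Round 2: Kenton 3, Avon 3, Dover 2, Irvine 1. Irvine has the fewest and is eliminated.
Round 3: Kenton 4, Avon 3, Dover 2. Dover has the fewest and is eliminated.
Round 4: Avon 5, Kenton 4. Avon has a majority.

Avon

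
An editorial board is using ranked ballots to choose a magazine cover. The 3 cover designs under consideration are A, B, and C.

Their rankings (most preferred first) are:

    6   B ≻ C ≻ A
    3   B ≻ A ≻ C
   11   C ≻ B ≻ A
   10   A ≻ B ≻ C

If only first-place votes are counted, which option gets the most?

C

First-place vote totals:
  A: 10
  B: 9
  C: 11
C has the most first-place votes.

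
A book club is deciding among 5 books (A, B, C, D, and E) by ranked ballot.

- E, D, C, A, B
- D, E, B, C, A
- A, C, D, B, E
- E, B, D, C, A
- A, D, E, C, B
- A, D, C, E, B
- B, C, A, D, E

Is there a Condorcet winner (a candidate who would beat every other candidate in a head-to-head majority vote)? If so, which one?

There is no Condorcet winner

Head-to-head results (7 voters total):
A vs B: A wins 4–3.
A vs C: C wins 4–3.
A vs D: A wins 4–3.
A vs E: A wins 4–3.
B vs C: C wins 4–3.
B vs D: D wins 5–2.
B vs E: E wins 5–2.
C vs D: D wins 5–2.
C vs E: E wins 4–3.
D vs E: D wins 5–2.
No candidate beats all others: A beats D beats C beats A, a majority cycle.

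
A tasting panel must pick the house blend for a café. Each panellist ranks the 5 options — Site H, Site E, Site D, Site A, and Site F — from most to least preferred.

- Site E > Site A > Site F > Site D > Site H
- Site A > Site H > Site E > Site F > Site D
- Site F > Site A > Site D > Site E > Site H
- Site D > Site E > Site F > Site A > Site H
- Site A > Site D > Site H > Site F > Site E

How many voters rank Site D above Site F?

Ballots ranking Site D above Site F: 2.
Ballots ranking Site F above Site D: 3.
So 2 of 5 voters prefer Site D to Site F.

2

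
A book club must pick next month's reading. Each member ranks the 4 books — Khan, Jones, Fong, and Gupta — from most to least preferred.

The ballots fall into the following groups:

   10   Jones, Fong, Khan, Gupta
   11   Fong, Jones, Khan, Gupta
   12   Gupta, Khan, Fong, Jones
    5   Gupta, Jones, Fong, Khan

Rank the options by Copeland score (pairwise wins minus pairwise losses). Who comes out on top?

Fong

Pairwise results:
  Khan vs Jones: Jones wins 26–12.
  Khan vs Fong: Fong wins 26–12.
  Khan vs Gupta: Khan wins 21–17.
  Jones vs Fong: Fong wins 23–15.
  Jones vs Gupta: Jones wins 21–17.
  Fong vs Gupta: Fong wins 21–17.
Copeland scores (wins − losses):
  Khan: 1 − 2 = -1
  Jones: 2 − 1 = 1
  Fong: 3 − 0 = 3
  Gupta: 0 − 3 = -3
Fong has the best Copeland score.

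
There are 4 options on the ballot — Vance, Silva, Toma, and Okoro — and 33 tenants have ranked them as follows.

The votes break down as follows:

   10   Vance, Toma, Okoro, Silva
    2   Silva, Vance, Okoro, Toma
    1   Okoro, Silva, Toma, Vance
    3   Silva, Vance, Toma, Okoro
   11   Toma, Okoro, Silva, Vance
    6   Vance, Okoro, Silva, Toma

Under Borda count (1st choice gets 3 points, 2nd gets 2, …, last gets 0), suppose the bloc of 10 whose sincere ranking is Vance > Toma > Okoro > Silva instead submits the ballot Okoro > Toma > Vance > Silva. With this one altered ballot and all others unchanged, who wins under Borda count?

Okoro

Borda totals with the altered ballot: Vance 38, Silva 34, Toma 57, Okoro 69.
The switch changes the winner from Vance to Okoro.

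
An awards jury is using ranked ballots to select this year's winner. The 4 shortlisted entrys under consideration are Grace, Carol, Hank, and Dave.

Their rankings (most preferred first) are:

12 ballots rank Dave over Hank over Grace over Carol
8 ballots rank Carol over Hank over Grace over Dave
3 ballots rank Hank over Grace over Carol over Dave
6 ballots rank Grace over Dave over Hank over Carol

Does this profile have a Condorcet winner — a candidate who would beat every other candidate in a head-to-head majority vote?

Head-to-head results (29 voters total):
Grace vs Carol: Grace wins 21–8.
Grace vs Hank: Hank wins 23–6.
Grace vs Dave: Grace wins 17–12.
Carol vs Hank: Hank wins 21–8.
Carol vs Dave: Dave wins 18–11.
Hank vs Dave: Dave wins 18–11.
No candidate beats all others: Grace beats Dave beats Hank beats Grace, a majority cycle.

No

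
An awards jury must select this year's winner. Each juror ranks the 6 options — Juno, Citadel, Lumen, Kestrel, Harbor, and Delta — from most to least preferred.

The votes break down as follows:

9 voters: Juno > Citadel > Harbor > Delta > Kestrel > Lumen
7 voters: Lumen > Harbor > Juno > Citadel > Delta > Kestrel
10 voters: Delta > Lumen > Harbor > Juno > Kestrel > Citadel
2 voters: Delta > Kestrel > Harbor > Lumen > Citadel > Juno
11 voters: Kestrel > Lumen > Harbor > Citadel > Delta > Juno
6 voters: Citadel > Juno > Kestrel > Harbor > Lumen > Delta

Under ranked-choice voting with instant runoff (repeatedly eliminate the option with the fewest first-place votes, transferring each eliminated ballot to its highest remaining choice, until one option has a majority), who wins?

Delta

Round 1: Delta 12, Kestrel 11, Juno 9, Lumen 7, Citadel 6, Harbor 0. Harbor has the fewest and is eliminated.
Round 2: Delta 12, Kestrel 11, Juno 9, Lumen 7, Citadel 6. Citadel has the fewest and is eliminated.
Round 3: Juno 15, Delta 12, Kestrel 11, Lumen 7. Lumen has the fewest and is eliminated.
Round 4: Juno 22, Delta 12, Kestrel 11. Kestrel has the fewest and is eliminated.
Round 5: Delta 23, Juno 22. Delta has a majority.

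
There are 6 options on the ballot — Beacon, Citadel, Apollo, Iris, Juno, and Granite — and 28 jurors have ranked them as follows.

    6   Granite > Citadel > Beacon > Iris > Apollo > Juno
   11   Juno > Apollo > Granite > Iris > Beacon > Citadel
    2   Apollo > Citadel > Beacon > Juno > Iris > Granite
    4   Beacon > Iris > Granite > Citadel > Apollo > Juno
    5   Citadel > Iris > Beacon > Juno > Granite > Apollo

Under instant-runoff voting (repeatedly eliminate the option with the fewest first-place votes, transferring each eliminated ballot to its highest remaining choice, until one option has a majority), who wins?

Round 1: Juno 11, Granite 6, Citadel 5, Beacon 4, Apollo 2, Iris 0. Iris has the fewest and is eliminated.
Round 2: Juno 11, Granite 6, Citadel 5, Beacon 4, Apollo 2. Apollo has the fewest and is eliminated.
Round 3: Juno 11, Citadel 7, Granite 6, Beacon 4. Beacon has the fewest and is eliminated.
Round 4: Juno 11, Granite 10, Citadel 7. Citadel has the fewest and is eliminated.
Round 5: Juno 18, Granite 10. Juno has a majority.

Juno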